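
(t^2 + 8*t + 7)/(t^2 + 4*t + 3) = (t + 7)/(t + 3)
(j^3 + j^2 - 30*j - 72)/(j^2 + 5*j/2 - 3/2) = 2*(j^2 - 2*j - 24)/(2*j - 1)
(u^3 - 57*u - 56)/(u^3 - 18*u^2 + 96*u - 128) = (u^2 + 8*u + 7)/(u^2 - 10*u + 16)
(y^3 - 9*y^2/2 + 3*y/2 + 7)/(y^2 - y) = (2*y^3 - 9*y^2 + 3*y + 14)/(2*y*(y - 1))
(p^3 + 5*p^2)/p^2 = p + 5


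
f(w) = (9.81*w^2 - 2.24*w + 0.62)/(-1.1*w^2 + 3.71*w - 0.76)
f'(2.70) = 137.14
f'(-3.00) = 0.73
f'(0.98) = 5.65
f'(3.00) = 1195.75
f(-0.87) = -2.07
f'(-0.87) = 1.59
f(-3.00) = -4.39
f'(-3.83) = 0.57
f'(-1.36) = 1.31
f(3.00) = 174.87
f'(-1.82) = 1.10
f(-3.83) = -4.92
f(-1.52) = -2.99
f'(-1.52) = 1.23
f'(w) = (2.2*w - 3.71)*(9.81*w^2 - 2.24*w + 0.62)/(-1.1*w^2 + 3.71*w - 0.76)^2 + (19.62*w - 2.24)/(-1.1*w^2 + 3.71*w - 0.76) = (33.9311*w^2 - 13.5472*w - 0.5978)/(1.21*w^4 - 8.162*w^3 + 15.4361*w^2 - 5.6392*w + 0.5776)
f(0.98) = 4.31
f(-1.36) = -2.78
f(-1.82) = -3.33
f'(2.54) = 74.93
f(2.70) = 53.38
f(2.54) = 37.16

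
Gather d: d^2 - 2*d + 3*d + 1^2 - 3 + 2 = d^2 + d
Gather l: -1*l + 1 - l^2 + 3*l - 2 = -l^2 + 2*l - 1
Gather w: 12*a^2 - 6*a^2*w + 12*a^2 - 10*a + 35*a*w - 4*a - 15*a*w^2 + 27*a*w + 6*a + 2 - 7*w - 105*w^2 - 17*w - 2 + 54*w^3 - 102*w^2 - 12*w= 24*a^2 - 8*a + 54*w^3 + w^2*(-15*a - 207) + w*(-6*a^2 + 62*a - 36)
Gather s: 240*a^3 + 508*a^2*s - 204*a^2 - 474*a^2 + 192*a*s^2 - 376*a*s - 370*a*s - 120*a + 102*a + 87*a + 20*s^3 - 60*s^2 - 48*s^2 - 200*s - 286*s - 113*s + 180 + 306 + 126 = 240*a^3 - 678*a^2 + 69*a + 20*s^3 + s^2*(192*a - 108) + s*(508*a^2 - 746*a - 599) + 612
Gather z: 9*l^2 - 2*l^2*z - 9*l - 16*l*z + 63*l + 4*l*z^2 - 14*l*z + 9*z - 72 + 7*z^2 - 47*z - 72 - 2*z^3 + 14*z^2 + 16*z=9*l^2 + 54*l - 2*z^3 + z^2*(4*l + 21) + z*(-2*l^2 - 30*l - 22) - 144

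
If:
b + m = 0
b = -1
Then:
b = -1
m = 1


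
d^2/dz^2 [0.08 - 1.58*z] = 0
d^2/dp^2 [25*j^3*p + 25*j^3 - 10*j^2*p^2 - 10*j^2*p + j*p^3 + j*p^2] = 2*j*(-10*j + 3*p + 1)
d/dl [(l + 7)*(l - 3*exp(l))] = l - (l + 7)*(3*exp(l) - 1) - 3*exp(l)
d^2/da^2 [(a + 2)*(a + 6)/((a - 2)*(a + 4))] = 12*(a^3 + 10*a^2 + 44*a + 56)/(a^6 + 6*a^5 - 12*a^4 - 88*a^3 + 96*a^2 + 384*a - 512)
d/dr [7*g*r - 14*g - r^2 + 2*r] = 7*g - 2*r + 2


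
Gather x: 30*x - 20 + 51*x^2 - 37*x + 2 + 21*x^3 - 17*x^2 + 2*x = 21*x^3 + 34*x^2 - 5*x - 18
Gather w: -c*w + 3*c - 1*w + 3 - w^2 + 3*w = 3*c - w^2 + w*(2 - c) + 3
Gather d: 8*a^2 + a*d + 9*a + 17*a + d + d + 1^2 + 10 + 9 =8*a^2 + 26*a + d*(a + 2) + 20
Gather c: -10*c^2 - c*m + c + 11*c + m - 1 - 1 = -10*c^2 + c*(12 - m) + m - 2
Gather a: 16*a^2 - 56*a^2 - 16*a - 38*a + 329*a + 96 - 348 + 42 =-40*a^2 + 275*a - 210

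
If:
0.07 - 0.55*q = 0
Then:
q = 0.13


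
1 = 1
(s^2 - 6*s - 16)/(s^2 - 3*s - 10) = (s - 8)/(s - 5)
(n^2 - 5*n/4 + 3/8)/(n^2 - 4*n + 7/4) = (4*n - 3)/(2*(2*n - 7))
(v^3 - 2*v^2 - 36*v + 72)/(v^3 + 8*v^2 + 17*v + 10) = (v^3 - 2*v^2 - 36*v + 72)/(v^3 + 8*v^2 + 17*v + 10)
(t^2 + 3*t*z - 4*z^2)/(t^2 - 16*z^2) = (-t + z)/(-t + 4*z)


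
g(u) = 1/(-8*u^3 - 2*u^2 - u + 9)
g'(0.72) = 0.90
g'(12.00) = 0.00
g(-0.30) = 0.11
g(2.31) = -0.01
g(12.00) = 0.00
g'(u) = (24*u^2 + 4*u + 1)/(-8*u^3 - 2*u^2 - u + 9)^2 = (24*u^2 + 4*u + 1)/(8*u^3 + 2*u^2 + u - 9)^2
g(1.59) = -0.03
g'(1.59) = 0.08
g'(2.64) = 0.01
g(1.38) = -0.06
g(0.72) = 0.23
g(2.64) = -0.01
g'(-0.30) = 0.02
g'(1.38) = 0.18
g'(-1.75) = 0.03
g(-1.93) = 0.02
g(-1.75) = 0.02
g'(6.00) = 0.00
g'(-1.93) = 0.02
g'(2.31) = 0.01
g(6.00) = 0.00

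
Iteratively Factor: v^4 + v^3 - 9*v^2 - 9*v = (v + 1)*(v^3 - 9*v) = v*(v + 1)*(v^2 - 9) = v*(v - 3)*(v + 1)*(v + 3)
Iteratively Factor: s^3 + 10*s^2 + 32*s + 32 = (s + 4)*(s^2 + 6*s + 8) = (s + 4)^2*(s + 2)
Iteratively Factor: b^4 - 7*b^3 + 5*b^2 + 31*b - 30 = (b - 5)*(b^3 - 2*b^2 - 5*b + 6) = (b - 5)*(b - 1)*(b^2 - b - 6) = (b - 5)*(b - 1)*(b + 2)*(b - 3)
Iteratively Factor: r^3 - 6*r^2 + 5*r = (r - 5)*(r^2 - r) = r*(r - 5)*(r - 1)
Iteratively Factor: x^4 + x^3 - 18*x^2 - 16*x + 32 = (x + 2)*(x^3 - x^2 - 16*x + 16) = (x - 1)*(x + 2)*(x^2 - 16) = (x - 4)*(x - 1)*(x + 2)*(x + 4)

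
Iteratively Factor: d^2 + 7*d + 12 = (d + 3)*(d + 4)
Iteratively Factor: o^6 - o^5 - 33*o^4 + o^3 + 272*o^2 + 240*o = (o + 1)*(o^5 - 2*o^4 - 31*o^3 + 32*o^2 + 240*o) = (o + 1)*(o + 4)*(o^4 - 6*o^3 - 7*o^2 + 60*o) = (o + 1)*(o + 3)*(o + 4)*(o^3 - 9*o^2 + 20*o) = (o - 5)*(o + 1)*(o + 3)*(o + 4)*(o^2 - 4*o) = o*(o - 5)*(o + 1)*(o + 3)*(o + 4)*(o - 4)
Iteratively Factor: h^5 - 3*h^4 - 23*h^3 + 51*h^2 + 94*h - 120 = (h + 4)*(h^4 - 7*h^3 + 5*h^2 + 31*h - 30) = (h - 5)*(h + 4)*(h^3 - 2*h^2 - 5*h + 6) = (h - 5)*(h + 2)*(h + 4)*(h^2 - 4*h + 3) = (h - 5)*(h - 3)*(h + 2)*(h + 4)*(h - 1)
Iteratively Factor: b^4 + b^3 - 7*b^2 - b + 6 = (b - 2)*(b^3 + 3*b^2 - b - 3) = (b - 2)*(b + 1)*(b^2 + 2*b - 3) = (b - 2)*(b + 1)*(b + 3)*(b - 1)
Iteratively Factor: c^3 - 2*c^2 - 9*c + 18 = (c + 3)*(c^2 - 5*c + 6) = (c - 2)*(c + 3)*(c - 3)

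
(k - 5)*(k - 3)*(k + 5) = k^3 - 3*k^2 - 25*k + 75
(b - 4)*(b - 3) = b^2 - 7*b + 12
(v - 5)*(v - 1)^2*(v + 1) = v^4 - 6*v^3 + 4*v^2 + 6*v - 5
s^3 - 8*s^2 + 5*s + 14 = (s - 7)*(s - 2)*(s + 1)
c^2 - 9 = (c - 3)*(c + 3)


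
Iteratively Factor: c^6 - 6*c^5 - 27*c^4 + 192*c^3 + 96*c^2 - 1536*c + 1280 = (c - 4)*(c^5 - 2*c^4 - 35*c^3 + 52*c^2 + 304*c - 320) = (c - 4)*(c + 4)*(c^4 - 6*c^3 - 11*c^2 + 96*c - 80) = (c - 4)^2*(c + 4)*(c^3 - 2*c^2 - 19*c + 20) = (c - 4)^2*(c - 1)*(c + 4)*(c^2 - c - 20) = (c - 5)*(c - 4)^2*(c - 1)*(c + 4)*(c + 4)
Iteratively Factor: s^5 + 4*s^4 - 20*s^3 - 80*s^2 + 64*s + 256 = (s - 4)*(s^4 + 8*s^3 + 12*s^2 - 32*s - 64) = (s - 4)*(s + 2)*(s^3 + 6*s^2 - 32) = (s - 4)*(s + 2)*(s + 4)*(s^2 + 2*s - 8) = (s - 4)*(s - 2)*(s + 2)*(s + 4)*(s + 4)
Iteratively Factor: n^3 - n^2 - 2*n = (n)*(n^2 - n - 2) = n*(n + 1)*(n - 2)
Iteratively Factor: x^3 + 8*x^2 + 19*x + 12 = (x + 3)*(x^2 + 5*x + 4) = (x + 1)*(x + 3)*(x + 4)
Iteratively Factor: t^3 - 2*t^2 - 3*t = (t + 1)*(t^2 - 3*t) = (t - 3)*(t + 1)*(t)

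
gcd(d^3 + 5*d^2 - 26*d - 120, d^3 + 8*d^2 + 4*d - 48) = d^2 + 10*d + 24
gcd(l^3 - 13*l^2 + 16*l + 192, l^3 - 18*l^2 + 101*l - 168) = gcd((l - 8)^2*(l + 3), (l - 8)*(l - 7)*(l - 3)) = l - 8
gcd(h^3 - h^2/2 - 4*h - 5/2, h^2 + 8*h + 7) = h + 1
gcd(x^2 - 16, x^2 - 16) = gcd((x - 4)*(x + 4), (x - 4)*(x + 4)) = x^2 - 16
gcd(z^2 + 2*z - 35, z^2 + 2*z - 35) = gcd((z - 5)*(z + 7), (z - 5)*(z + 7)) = z^2 + 2*z - 35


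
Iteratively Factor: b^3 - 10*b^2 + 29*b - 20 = (b - 5)*(b^2 - 5*b + 4) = (b - 5)*(b - 4)*(b - 1)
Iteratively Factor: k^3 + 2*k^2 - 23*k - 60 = (k + 3)*(k^2 - k - 20) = (k - 5)*(k + 3)*(k + 4)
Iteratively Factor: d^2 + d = (d + 1)*(d)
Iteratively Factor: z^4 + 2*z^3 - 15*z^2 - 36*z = (z + 3)*(z^3 - z^2 - 12*z) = (z + 3)^2*(z^2 - 4*z) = z*(z + 3)^2*(z - 4)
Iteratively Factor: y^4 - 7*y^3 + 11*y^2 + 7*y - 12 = (y + 1)*(y^3 - 8*y^2 + 19*y - 12) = (y - 1)*(y + 1)*(y^2 - 7*y + 12) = (y - 3)*(y - 1)*(y + 1)*(y - 4)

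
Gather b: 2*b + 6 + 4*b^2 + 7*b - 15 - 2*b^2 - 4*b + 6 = 2*b^2 + 5*b - 3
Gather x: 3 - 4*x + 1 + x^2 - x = x^2 - 5*x + 4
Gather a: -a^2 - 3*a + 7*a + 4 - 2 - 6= -a^2 + 4*a - 4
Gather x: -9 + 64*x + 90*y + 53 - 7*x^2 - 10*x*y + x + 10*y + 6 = -7*x^2 + x*(65 - 10*y) + 100*y + 50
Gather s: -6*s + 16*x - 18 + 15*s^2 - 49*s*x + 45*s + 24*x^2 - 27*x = 15*s^2 + s*(39 - 49*x) + 24*x^2 - 11*x - 18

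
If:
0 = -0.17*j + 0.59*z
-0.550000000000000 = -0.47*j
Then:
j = 1.17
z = 0.34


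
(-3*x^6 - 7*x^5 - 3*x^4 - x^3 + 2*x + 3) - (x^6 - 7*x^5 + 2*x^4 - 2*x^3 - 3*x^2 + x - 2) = -4*x^6 - 5*x^4 + x^3 + 3*x^2 + x + 5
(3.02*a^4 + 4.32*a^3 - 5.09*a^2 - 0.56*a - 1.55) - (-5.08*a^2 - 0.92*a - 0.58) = 3.02*a^4 + 4.32*a^3 - 0.00999999999999979*a^2 + 0.36*a - 0.97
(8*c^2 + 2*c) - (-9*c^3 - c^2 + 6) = 9*c^3 + 9*c^2 + 2*c - 6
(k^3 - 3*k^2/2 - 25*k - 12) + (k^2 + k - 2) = k^3 - k^2/2 - 24*k - 14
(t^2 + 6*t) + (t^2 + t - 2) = 2*t^2 + 7*t - 2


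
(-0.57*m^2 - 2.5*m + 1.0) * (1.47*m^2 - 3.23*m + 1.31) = -0.8379*m^4 - 1.8339*m^3 + 8.7983*m^2 - 6.505*m + 1.31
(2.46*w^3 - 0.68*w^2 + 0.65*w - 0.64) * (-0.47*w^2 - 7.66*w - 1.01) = -1.1562*w^5 - 18.524*w^4 + 2.4187*w^3 - 3.9914*w^2 + 4.2459*w + 0.6464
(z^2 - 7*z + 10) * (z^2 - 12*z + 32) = z^4 - 19*z^3 + 126*z^2 - 344*z + 320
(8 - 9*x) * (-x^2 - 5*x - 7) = 9*x^3 + 37*x^2 + 23*x - 56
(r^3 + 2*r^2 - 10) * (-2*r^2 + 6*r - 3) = -2*r^5 + 2*r^4 + 9*r^3 + 14*r^2 - 60*r + 30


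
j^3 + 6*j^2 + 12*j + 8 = (j + 2)^3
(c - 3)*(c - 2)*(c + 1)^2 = c^4 - 3*c^3 - 3*c^2 + 7*c + 6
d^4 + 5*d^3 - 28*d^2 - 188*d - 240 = (d - 6)*(d + 2)*(d + 4)*(d + 5)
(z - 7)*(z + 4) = z^2 - 3*z - 28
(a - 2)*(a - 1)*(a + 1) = a^3 - 2*a^2 - a + 2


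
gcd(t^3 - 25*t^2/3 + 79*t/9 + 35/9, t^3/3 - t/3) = 1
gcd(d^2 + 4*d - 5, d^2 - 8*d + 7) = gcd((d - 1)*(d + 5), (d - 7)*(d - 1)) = d - 1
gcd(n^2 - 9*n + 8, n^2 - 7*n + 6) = n - 1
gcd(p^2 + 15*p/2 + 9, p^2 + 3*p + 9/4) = p + 3/2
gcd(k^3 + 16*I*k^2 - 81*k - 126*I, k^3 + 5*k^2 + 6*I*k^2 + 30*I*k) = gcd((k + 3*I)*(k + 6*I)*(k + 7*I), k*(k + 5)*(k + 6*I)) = k + 6*I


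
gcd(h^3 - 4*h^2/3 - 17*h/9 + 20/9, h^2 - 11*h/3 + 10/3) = h - 5/3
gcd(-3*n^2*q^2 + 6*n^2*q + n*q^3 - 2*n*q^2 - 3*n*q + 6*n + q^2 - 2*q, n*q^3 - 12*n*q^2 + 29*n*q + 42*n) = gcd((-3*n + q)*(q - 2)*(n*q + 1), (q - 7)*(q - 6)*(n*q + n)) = 1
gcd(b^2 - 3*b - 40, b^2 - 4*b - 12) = 1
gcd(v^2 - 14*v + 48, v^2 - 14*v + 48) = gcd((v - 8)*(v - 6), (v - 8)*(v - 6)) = v^2 - 14*v + 48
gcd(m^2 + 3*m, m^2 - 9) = m + 3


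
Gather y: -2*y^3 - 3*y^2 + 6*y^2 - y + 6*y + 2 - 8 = -2*y^3 + 3*y^2 + 5*y - 6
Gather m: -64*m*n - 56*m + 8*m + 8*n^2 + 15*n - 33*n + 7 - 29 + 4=m*(-64*n - 48) + 8*n^2 - 18*n - 18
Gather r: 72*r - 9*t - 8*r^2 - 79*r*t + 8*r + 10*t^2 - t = -8*r^2 + r*(80 - 79*t) + 10*t^2 - 10*t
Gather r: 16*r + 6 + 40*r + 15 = 56*r + 21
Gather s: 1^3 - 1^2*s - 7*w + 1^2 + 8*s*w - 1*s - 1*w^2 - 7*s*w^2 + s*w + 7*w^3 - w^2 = s*(-7*w^2 + 9*w - 2) + 7*w^3 - 2*w^2 - 7*w + 2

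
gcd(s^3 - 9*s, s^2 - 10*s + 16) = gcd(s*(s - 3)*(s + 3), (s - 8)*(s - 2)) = 1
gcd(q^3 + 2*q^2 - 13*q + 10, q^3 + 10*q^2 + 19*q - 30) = q^2 + 4*q - 5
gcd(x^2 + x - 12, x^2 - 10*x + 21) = x - 3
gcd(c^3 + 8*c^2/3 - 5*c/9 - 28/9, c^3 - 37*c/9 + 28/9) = c^2 + 4*c/3 - 7/3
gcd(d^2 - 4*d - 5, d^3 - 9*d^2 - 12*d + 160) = d - 5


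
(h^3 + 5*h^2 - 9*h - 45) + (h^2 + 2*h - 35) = h^3 + 6*h^2 - 7*h - 80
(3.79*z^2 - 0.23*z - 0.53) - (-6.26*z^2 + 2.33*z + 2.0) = 10.05*z^2 - 2.56*z - 2.53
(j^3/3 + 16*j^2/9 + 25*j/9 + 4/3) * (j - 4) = j^4/3 + 4*j^3/9 - 13*j^2/3 - 88*j/9 - 16/3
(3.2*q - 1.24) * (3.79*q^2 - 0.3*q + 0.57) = 12.128*q^3 - 5.6596*q^2 + 2.196*q - 0.7068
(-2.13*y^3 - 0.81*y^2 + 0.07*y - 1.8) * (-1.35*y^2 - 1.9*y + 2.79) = 2.8755*y^5 + 5.1405*y^4 - 4.4982*y^3 + 0.0371000000000001*y^2 + 3.6153*y - 5.022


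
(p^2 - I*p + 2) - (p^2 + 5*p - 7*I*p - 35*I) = -5*p + 6*I*p + 2 + 35*I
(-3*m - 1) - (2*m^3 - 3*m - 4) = 3 - 2*m^3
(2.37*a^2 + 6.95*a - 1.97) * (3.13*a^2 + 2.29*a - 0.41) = 7.4181*a^4 + 27.1808*a^3 + 8.7777*a^2 - 7.3608*a + 0.8077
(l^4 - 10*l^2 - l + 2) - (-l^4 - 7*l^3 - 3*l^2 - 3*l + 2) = 2*l^4 + 7*l^3 - 7*l^2 + 2*l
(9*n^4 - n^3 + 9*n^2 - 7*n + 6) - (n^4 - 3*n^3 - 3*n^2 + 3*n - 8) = 8*n^4 + 2*n^3 + 12*n^2 - 10*n + 14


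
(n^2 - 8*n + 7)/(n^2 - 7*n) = (n - 1)/n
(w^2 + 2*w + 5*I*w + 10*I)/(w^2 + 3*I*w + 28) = (w^2 + w*(2 + 5*I) + 10*I)/(w^2 + 3*I*w + 28)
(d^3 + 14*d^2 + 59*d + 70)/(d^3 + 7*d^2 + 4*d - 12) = (d^2 + 12*d + 35)/(d^2 + 5*d - 6)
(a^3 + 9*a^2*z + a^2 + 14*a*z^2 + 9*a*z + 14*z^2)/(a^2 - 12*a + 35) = (a^3 + 9*a^2*z + a^2 + 14*a*z^2 + 9*a*z + 14*z^2)/(a^2 - 12*a + 35)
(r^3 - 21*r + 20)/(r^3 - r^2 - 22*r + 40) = (r - 1)/(r - 2)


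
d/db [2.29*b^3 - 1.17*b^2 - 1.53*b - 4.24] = 6.87*b^2 - 2.34*b - 1.53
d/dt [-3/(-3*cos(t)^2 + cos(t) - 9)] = 3*(6*cos(t) - 1)*sin(t)/(3*sin(t)^2 + cos(t) - 12)^2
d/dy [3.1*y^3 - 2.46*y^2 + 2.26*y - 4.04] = 9.3*y^2 - 4.92*y + 2.26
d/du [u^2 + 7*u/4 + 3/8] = 2*u + 7/4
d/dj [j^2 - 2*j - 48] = 2*j - 2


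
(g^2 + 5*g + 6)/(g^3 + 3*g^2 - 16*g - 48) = (g + 2)/(g^2 - 16)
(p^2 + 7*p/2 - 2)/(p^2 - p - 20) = (p - 1/2)/(p - 5)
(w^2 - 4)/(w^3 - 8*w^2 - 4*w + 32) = 1/(w - 8)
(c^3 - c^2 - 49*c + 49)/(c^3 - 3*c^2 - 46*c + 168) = (c^2 - 8*c + 7)/(c^2 - 10*c + 24)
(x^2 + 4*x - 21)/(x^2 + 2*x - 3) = (x^2 + 4*x - 21)/(x^2 + 2*x - 3)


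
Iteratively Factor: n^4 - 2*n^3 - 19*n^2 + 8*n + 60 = (n + 2)*(n^3 - 4*n^2 - 11*n + 30) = (n + 2)*(n + 3)*(n^2 - 7*n + 10) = (n - 2)*(n + 2)*(n + 3)*(n - 5)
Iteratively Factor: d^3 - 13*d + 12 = (d + 4)*(d^2 - 4*d + 3) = (d - 1)*(d + 4)*(d - 3)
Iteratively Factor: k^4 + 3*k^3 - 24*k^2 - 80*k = (k + 4)*(k^3 - k^2 - 20*k) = (k - 5)*(k + 4)*(k^2 + 4*k) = (k - 5)*(k + 4)^2*(k)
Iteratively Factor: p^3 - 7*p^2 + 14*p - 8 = (p - 2)*(p^2 - 5*p + 4) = (p - 4)*(p - 2)*(p - 1)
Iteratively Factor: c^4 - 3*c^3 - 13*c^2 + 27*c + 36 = (c + 3)*(c^3 - 6*c^2 + 5*c + 12) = (c - 4)*(c + 3)*(c^2 - 2*c - 3) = (c - 4)*(c - 3)*(c + 3)*(c + 1)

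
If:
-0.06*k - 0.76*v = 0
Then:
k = -12.6666666666667*v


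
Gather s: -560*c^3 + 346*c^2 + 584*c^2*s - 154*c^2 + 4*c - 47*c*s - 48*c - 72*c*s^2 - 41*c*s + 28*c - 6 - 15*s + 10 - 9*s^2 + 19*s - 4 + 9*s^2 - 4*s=-560*c^3 + 192*c^2 - 72*c*s^2 - 16*c + s*(584*c^2 - 88*c)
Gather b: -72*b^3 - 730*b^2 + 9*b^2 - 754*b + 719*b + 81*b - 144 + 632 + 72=-72*b^3 - 721*b^2 + 46*b + 560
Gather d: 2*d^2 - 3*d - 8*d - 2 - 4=2*d^2 - 11*d - 6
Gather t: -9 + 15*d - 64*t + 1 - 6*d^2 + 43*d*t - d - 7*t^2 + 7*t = -6*d^2 + 14*d - 7*t^2 + t*(43*d - 57) - 8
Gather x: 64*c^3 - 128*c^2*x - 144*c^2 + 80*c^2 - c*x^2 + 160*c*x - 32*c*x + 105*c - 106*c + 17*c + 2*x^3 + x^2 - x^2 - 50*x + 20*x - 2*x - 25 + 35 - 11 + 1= 64*c^3 - 64*c^2 - c*x^2 + 16*c + 2*x^3 + x*(-128*c^2 + 128*c - 32)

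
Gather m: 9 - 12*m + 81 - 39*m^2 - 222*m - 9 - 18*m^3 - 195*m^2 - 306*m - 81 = -18*m^3 - 234*m^2 - 540*m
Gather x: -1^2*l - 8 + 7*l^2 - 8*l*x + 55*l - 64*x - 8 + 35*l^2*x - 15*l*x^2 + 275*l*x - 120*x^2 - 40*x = 7*l^2 + 54*l + x^2*(-15*l - 120) + x*(35*l^2 + 267*l - 104) - 16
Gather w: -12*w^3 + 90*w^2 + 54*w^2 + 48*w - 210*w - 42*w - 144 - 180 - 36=-12*w^3 + 144*w^2 - 204*w - 360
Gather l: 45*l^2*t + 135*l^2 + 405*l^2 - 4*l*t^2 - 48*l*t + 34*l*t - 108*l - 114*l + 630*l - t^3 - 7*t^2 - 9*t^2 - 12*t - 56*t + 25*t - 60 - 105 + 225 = l^2*(45*t + 540) + l*(-4*t^2 - 14*t + 408) - t^3 - 16*t^2 - 43*t + 60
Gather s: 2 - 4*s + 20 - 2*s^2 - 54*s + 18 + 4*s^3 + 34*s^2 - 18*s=4*s^3 + 32*s^2 - 76*s + 40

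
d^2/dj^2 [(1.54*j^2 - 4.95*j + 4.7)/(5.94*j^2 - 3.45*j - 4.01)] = (1.13686837721616e-13*j^4 - 286.1892*j^3 + 1215.088776*j^2 - 1285.33878*j + 522.274118)/(209.584584*j^6 - 365.18526*j^5 - 212.359158*j^4 + 451.997955*j^3 + 143.360307*j^2 - 166.429035*j - 64.481201)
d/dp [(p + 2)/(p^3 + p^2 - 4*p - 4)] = (1 - 2*p)/(p^4 - 2*p^3 - 3*p^2 + 4*p + 4)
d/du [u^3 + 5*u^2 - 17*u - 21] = 3*u^2 + 10*u - 17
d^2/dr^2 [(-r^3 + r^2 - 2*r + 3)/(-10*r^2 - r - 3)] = 2*(181*r^3 - 801*r^2 - 243*r + 72)/(1000*r^6 + 300*r^5 + 930*r^4 + 181*r^3 + 279*r^2 + 27*r + 27)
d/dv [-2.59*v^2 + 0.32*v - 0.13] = 0.32 - 5.18*v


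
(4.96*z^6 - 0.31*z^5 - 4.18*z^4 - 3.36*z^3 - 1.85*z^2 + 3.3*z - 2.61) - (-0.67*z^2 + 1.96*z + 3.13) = 4.96*z^6 - 0.31*z^5 - 4.18*z^4 - 3.36*z^3 - 1.18*z^2 + 1.34*z - 5.74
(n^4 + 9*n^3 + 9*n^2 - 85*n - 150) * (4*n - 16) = 4*n^5 + 20*n^4 - 108*n^3 - 484*n^2 + 760*n + 2400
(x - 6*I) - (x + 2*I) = -8*I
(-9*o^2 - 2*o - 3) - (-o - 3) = -9*o^2 - o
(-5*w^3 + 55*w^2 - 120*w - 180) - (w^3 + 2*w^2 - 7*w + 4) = -6*w^3 + 53*w^2 - 113*w - 184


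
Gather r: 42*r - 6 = 42*r - 6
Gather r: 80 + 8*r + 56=8*r + 136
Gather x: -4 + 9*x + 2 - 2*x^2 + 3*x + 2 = -2*x^2 + 12*x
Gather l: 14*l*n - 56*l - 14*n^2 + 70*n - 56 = l*(14*n - 56) - 14*n^2 + 70*n - 56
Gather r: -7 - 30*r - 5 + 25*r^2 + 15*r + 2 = 25*r^2 - 15*r - 10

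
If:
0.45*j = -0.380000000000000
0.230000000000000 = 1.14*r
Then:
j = -0.84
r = 0.20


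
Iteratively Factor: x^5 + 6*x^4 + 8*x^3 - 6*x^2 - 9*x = (x + 3)*(x^4 + 3*x^3 - x^2 - 3*x) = x*(x + 3)*(x^3 + 3*x^2 - x - 3) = x*(x + 3)^2*(x^2 - 1) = x*(x - 1)*(x + 3)^2*(x + 1)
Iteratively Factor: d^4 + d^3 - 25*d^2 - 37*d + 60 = (d + 3)*(d^3 - 2*d^2 - 19*d + 20) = (d - 5)*(d + 3)*(d^2 + 3*d - 4) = (d - 5)*(d - 1)*(d + 3)*(d + 4)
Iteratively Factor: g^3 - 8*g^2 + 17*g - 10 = (g - 2)*(g^2 - 6*g + 5) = (g - 5)*(g - 2)*(g - 1)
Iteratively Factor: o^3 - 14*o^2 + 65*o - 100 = (o - 5)*(o^2 - 9*o + 20) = (o - 5)*(o - 4)*(o - 5)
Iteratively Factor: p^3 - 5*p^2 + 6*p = (p - 3)*(p^2 - 2*p) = p*(p - 3)*(p - 2)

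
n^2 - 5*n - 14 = (n - 7)*(n + 2)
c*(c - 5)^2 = c^3 - 10*c^2 + 25*c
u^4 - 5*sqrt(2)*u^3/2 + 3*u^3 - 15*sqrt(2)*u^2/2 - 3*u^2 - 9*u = u*(u + 3)*(u - 3*sqrt(2))*(u + sqrt(2)/2)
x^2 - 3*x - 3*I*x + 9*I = (x - 3)*(x - 3*I)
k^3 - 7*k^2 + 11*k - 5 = (k - 5)*(k - 1)^2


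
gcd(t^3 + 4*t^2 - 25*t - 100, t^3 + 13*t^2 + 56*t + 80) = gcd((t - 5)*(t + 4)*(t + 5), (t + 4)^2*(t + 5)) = t^2 + 9*t + 20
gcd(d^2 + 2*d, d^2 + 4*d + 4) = d + 2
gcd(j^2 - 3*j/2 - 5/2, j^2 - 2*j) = 1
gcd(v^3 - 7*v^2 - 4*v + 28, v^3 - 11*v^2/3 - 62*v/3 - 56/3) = v^2 - 5*v - 14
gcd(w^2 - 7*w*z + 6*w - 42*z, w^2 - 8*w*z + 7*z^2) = -w + 7*z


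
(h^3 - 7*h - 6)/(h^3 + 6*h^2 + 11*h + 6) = (h - 3)/(h + 3)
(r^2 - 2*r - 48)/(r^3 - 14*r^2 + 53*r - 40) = (r + 6)/(r^2 - 6*r + 5)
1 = 1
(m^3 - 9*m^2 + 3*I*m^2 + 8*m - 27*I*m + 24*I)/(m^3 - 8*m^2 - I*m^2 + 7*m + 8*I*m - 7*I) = (m^2 + m*(-8 + 3*I) - 24*I)/(m^2 - m*(7 + I) + 7*I)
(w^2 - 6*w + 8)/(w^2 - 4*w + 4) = (w - 4)/(w - 2)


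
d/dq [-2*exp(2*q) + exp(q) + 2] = (1 - 4*exp(q))*exp(q)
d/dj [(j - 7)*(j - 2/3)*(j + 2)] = 3*j^2 - 34*j/3 - 32/3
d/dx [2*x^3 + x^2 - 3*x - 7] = 6*x^2 + 2*x - 3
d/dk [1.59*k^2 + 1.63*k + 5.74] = 3.18*k + 1.63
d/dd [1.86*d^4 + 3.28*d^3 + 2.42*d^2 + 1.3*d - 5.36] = 7.44*d^3 + 9.84*d^2 + 4.84*d + 1.3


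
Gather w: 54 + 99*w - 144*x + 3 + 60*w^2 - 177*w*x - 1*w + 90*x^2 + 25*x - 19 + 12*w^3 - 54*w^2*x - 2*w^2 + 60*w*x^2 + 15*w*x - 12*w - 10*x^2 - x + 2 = 12*w^3 + w^2*(58 - 54*x) + w*(60*x^2 - 162*x + 86) + 80*x^2 - 120*x + 40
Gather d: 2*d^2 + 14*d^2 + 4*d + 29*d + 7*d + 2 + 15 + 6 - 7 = 16*d^2 + 40*d + 16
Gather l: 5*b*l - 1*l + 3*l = l*(5*b + 2)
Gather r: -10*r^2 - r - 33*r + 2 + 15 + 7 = -10*r^2 - 34*r + 24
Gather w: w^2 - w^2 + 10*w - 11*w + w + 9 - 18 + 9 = 0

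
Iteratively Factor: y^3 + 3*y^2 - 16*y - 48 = (y + 4)*(y^2 - y - 12) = (y - 4)*(y + 4)*(y + 3)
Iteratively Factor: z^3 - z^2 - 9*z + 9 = (z + 3)*(z^2 - 4*z + 3) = (z - 1)*(z + 3)*(z - 3)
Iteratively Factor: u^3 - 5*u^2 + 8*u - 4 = (u - 2)*(u^2 - 3*u + 2) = (u - 2)*(u - 1)*(u - 2)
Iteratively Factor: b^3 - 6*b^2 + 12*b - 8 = (b - 2)*(b^2 - 4*b + 4) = (b - 2)^2*(b - 2)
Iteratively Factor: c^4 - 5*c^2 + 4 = (c + 1)*(c^3 - c^2 - 4*c + 4) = (c + 1)*(c + 2)*(c^2 - 3*c + 2) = (c - 2)*(c + 1)*(c + 2)*(c - 1)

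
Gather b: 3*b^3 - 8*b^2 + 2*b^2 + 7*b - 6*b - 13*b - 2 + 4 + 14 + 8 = 3*b^3 - 6*b^2 - 12*b + 24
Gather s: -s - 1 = -s - 1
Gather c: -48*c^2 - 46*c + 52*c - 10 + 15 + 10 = -48*c^2 + 6*c + 15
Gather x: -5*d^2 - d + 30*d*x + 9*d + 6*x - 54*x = -5*d^2 + 8*d + x*(30*d - 48)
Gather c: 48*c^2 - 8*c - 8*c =48*c^2 - 16*c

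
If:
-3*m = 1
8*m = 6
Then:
No Solution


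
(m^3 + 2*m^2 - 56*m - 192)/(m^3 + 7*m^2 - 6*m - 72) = (m - 8)/(m - 3)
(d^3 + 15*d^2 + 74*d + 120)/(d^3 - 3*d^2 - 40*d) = (d^2 + 10*d + 24)/(d*(d - 8))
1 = 1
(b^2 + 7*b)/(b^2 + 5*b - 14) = b/(b - 2)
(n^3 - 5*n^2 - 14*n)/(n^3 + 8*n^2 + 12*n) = (n - 7)/(n + 6)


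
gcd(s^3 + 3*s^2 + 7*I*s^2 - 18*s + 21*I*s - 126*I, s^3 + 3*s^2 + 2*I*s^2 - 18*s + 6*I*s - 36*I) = s^2 + 3*s - 18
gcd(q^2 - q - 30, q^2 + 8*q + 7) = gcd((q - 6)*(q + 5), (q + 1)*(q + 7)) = 1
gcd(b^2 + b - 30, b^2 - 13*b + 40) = b - 5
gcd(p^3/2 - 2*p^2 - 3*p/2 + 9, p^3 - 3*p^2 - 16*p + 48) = p - 3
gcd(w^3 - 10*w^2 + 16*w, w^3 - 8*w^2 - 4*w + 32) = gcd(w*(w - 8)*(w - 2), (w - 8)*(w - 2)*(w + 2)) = w^2 - 10*w + 16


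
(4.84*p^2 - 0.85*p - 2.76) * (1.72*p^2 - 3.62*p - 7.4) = 8.3248*p^4 - 18.9828*p^3 - 37.4862*p^2 + 16.2812*p + 20.424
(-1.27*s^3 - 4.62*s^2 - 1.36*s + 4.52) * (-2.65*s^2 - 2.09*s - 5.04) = 3.3655*s^5 + 14.8973*s^4 + 19.6606*s^3 + 14.1492*s^2 - 2.5924*s - 22.7808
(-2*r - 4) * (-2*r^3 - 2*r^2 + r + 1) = 4*r^4 + 12*r^3 + 6*r^2 - 6*r - 4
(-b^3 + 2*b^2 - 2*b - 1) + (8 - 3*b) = -b^3 + 2*b^2 - 5*b + 7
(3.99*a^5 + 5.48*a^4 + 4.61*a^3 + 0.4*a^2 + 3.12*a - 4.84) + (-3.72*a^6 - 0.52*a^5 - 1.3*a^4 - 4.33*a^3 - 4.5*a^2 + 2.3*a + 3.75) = -3.72*a^6 + 3.47*a^5 + 4.18*a^4 + 0.28*a^3 - 4.1*a^2 + 5.42*a - 1.09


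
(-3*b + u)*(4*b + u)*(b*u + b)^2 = -12*b^4*u^2 - 24*b^4*u - 12*b^4 + b^3*u^3 + 2*b^3*u^2 + b^3*u + b^2*u^4 + 2*b^2*u^3 + b^2*u^2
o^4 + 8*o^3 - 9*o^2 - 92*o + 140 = (o - 2)^2*(o + 5)*(o + 7)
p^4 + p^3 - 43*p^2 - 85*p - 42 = (p - 7)*(p + 1)^2*(p + 6)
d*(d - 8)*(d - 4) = d^3 - 12*d^2 + 32*d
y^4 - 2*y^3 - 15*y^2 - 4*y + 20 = (y - 5)*(y - 1)*(y + 2)^2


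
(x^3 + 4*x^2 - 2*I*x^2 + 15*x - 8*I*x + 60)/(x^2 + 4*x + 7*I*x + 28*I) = (x^2 - 2*I*x + 15)/(x + 7*I)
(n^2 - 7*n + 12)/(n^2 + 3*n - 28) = (n - 3)/(n + 7)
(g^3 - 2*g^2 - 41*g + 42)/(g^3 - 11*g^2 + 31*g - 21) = (g + 6)/(g - 3)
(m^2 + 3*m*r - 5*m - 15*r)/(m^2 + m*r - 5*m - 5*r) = (m + 3*r)/(m + r)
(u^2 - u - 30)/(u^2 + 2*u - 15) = (u - 6)/(u - 3)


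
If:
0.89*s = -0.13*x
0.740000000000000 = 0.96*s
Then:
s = 0.77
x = -5.28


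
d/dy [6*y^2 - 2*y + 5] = 12*y - 2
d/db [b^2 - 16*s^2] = 2*b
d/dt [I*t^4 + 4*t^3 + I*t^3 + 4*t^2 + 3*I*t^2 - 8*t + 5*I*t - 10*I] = 4*I*t^3 + t^2*(12 + 3*I) + t*(8 + 6*I) - 8 + 5*I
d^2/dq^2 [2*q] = 0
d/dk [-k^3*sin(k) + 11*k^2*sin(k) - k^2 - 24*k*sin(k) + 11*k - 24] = -k^3*cos(k) - 3*k^2*sin(k) + 11*k^2*cos(k) + 22*k*sin(k) - 24*k*cos(k) - 2*k - 24*sin(k) + 11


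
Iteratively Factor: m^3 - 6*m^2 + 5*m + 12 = (m + 1)*(m^2 - 7*m + 12) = (m - 4)*(m + 1)*(m - 3)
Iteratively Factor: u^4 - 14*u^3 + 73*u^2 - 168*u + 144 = (u - 3)*(u^3 - 11*u^2 + 40*u - 48) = (u - 3)^2*(u^2 - 8*u + 16) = (u - 4)*(u - 3)^2*(u - 4)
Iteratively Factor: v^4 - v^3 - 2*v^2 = (v + 1)*(v^3 - 2*v^2) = v*(v + 1)*(v^2 - 2*v) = v^2*(v + 1)*(v - 2)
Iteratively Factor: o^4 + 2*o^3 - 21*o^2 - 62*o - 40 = (o + 2)*(o^3 - 21*o - 20) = (o + 2)*(o + 4)*(o^2 - 4*o - 5) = (o + 1)*(o + 2)*(o + 4)*(o - 5)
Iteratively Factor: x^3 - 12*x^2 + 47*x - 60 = (x - 5)*(x^2 - 7*x + 12) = (x - 5)*(x - 3)*(x - 4)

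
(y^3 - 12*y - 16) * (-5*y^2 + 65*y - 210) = -5*y^5 + 65*y^4 - 150*y^3 - 700*y^2 + 1480*y + 3360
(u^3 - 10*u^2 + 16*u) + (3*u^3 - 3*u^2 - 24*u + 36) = 4*u^3 - 13*u^2 - 8*u + 36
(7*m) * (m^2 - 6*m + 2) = 7*m^3 - 42*m^2 + 14*m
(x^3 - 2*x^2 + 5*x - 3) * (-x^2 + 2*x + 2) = -x^5 + 4*x^4 - 7*x^3 + 9*x^2 + 4*x - 6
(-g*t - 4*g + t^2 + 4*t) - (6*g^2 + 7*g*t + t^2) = -6*g^2 - 8*g*t - 4*g + 4*t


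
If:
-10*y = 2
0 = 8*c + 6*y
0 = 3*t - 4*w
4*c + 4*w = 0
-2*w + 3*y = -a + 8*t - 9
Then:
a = -103/10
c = 3/20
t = -1/5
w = -3/20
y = -1/5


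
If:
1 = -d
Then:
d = -1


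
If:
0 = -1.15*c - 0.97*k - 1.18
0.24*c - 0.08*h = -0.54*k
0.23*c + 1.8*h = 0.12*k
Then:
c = -1.70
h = 0.27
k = 0.79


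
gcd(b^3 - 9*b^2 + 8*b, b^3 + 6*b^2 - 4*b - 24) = 1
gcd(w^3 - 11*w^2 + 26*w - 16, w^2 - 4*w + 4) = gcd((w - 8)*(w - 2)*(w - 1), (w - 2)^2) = w - 2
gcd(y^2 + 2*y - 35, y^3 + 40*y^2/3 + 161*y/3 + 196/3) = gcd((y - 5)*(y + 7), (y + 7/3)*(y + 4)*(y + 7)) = y + 7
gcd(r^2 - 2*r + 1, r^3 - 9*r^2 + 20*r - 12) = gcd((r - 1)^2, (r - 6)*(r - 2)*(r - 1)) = r - 1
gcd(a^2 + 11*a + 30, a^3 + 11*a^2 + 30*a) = a^2 + 11*a + 30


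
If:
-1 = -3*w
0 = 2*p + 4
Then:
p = -2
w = 1/3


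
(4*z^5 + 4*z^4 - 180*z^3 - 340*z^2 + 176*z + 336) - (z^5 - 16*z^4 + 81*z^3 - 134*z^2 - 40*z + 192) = 3*z^5 + 20*z^4 - 261*z^3 - 206*z^2 + 216*z + 144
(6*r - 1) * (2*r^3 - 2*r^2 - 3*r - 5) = 12*r^4 - 14*r^3 - 16*r^2 - 27*r + 5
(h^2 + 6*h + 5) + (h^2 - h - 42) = 2*h^2 + 5*h - 37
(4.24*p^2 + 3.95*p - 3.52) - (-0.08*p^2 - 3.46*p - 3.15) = 4.32*p^2 + 7.41*p - 0.37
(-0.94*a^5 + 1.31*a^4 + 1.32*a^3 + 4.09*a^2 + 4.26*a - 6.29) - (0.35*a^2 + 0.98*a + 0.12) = -0.94*a^5 + 1.31*a^4 + 1.32*a^3 + 3.74*a^2 + 3.28*a - 6.41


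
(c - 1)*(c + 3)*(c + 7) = c^3 + 9*c^2 + 11*c - 21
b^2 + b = b*(b + 1)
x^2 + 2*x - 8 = (x - 2)*(x + 4)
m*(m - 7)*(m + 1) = m^3 - 6*m^2 - 7*m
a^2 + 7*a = a*(a + 7)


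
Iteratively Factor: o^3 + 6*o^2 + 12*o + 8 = (o + 2)*(o^2 + 4*o + 4) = (o + 2)^2*(o + 2)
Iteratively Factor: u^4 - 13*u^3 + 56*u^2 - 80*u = (u - 4)*(u^3 - 9*u^2 + 20*u) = (u - 5)*(u - 4)*(u^2 - 4*u) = u*(u - 5)*(u - 4)*(u - 4)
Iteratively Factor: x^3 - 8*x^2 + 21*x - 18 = (x - 3)*(x^2 - 5*x + 6) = (x - 3)^2*(x - 2)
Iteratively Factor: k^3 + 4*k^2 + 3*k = (k)*(k^2 + 4*k + 3) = k*(k + 1)*(k + 3)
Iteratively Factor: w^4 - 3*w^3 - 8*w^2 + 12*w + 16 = (w - 4)*(w^3 + w^2 - 4*w - 4) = (w - 4)*(w - 2)*(w^2 + 3*w + 2) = (w - 4)*(w - 2)*(w + 1)*(w + 2)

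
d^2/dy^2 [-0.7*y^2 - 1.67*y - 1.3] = -1.40000000000000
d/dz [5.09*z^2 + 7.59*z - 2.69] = 10.18*z + 7.59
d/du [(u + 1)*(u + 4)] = 2*u + 5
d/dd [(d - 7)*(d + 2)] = 2*d - 5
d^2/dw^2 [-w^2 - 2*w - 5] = -2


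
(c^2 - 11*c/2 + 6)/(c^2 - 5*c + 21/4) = 2*(c - 4)/(2*c - 7)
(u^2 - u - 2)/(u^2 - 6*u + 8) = (u + 1)/(u - 4)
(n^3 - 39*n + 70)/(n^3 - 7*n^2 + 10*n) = (n + 7)/n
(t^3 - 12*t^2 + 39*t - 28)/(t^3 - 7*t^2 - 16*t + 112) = (t - 1)/(t + 4)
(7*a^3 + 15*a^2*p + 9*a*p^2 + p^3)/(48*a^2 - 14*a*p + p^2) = (7*a^3 + 15*a^2*p + 9*a*p^2 + p^3)/(48*a^2 - 14*a*p + p^2)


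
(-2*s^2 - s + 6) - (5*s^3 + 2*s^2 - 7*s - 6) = -5*s^3 - 4*s^2 + 6*s + 12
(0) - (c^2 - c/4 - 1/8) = -c^2 + c/4 + 1/8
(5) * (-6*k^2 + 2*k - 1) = -30*k^2 + 10*k - 5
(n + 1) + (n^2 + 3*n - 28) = n^2 + 4*n - 27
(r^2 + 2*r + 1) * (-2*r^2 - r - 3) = -2*r^4 - 5*r^3 - 7*r^2 - 7*r - 3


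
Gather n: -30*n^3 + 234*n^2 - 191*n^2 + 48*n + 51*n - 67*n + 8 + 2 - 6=-30*n^3 + 43*n^2 + 32*n + 4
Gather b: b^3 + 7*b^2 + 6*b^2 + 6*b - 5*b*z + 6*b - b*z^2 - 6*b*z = b^3 + 13*b^2 + b*(-z^2 - 11*z + 12)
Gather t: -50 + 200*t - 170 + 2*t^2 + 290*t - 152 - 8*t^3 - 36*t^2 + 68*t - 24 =-8*t^3 - 34*t^2 + 558*t - 396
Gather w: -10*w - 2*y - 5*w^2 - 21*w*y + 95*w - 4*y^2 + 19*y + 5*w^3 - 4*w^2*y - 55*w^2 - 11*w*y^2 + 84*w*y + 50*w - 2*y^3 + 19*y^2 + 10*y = 5*w^3 + w^2*(-4*y - 60) + w*(-11*y^2 + 63*y + 135) - 2*y^3 + 15*y^2 + 27*y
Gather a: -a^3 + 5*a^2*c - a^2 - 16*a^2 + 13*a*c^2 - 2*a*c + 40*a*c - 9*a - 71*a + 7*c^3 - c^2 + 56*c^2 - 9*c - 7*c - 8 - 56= -a^3 + a^2*(5*c - 17) + a*(13*c^2 + 38*c - 80) + 7*c^3 + 55*c^2 - 16*c - 64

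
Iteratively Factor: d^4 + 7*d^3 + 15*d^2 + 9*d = (d + 1)*(d^3 + 6*d^2 + 9*d) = (d + 1)*(d + 3)*(d^2 + 3*d) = (d + 1)*(d + 3)^2*(d)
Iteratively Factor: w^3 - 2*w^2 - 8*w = (w - 4)*(w^2 + 2*w) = w*(w - 4)*(w + 2)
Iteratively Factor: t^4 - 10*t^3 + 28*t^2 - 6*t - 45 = (t - 3)*(t^3 - 7*t^2 + 7*t + 15) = (t - 3)^2*(t^2 - 4*t - 5) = (t - 3)^2*(t + 1)*(t - 5)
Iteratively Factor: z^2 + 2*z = (z + 2)*(z)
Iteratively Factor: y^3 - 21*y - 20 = (y - 5)*(y^2 + 5*y + 4) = (y - 5)*(y + 4)*(y + 1)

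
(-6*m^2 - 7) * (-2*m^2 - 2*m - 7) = 12*m^4 + 12*m^3 + 56*m^2 + 14*m + 49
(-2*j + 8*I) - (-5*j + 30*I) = 3*j - 22*I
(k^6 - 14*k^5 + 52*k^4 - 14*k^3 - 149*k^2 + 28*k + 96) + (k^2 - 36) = k^6 - 14*k^5 + 52*k^4 - 14*k^3 - 148*k^2 + 28*k + 60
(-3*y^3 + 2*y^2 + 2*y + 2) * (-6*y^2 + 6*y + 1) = 18*y^5 - 30*y^4 - 3*y^3 + 2*y^2 + 14*y + 2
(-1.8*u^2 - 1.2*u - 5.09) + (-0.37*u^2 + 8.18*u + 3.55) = -2.17*u^2 + 6.98*u - 1.54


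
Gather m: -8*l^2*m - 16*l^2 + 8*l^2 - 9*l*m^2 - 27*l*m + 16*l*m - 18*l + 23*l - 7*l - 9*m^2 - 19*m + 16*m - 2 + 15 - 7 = -8*l^2 - 2*l + m^2*(-9*l - 9) + m*(-8*l^2 - 11*l - 3) + 6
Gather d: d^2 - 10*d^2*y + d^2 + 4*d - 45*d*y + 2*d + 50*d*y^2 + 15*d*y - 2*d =d^2*(2 - 10*y) + d*(50*y^2 - 30*y + 4)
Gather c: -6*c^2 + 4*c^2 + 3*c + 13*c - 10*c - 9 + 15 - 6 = -2*c^2 + 6*c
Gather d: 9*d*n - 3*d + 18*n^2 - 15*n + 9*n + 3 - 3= d*(9*n - 3) + 18*n^2 - 6*n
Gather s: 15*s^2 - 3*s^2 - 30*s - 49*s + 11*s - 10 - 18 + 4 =12*s^2 - 68*s - 24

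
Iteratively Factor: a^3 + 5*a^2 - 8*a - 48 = (a + 4)*(a^2 + a - 12) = (a - 3)*(a + 4)*(a + 4)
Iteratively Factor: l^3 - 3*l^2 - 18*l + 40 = (l - 5)*(l^2 + 2*l - 8) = (l - 5)*(l - 2)*(l + 4)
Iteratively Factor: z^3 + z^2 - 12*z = (z + 4)*(z^2 - 3*z) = z*(z + 4)*(z - 3)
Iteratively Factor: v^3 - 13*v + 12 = (v - 3)*(v^2 + 3*v - 4) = (v - 3)*(v - 1)*(v + 4)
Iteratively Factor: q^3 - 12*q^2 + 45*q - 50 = (q - 5)*(q^2 - 7*q + 10) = (q - 5)*(q - 2)*(q - 5)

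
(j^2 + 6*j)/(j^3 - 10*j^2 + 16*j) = (j + 6)/(j^2 - 10*j + 16)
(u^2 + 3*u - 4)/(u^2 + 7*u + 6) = (u^2 + 3*u - 4)/(u^2 + 7*u + 6)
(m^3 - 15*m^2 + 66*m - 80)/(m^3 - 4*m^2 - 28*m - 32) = (m^2 - 7*m + 10)/(m^2 + 4*m + 4)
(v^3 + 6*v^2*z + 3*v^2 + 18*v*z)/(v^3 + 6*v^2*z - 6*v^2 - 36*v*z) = (v + 3)/(v - 6)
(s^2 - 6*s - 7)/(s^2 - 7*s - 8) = (s - 7)/(s - 8)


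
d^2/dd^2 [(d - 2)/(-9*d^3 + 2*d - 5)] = 2*(-(d - 2)*(27*d^2 - 2)^2 + (27*d^2 + 27*d*(d - 2) - 2)*(9*d^3 - 2*d + 5))/(9*d^3 - 2*d + 5)^3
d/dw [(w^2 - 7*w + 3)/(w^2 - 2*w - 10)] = (5*w^2 - 26*w + 76)/(w^4 - 4*w^3 - 16*w^2 + 40*w + 100)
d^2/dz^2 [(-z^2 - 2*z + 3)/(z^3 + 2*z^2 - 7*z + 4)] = 2*(-z^3 - 9*z^2 - 39*z - 51)/(z^6 + 9*z^5 + 15*z^4 - 45*z^3 - 60*z^2 + 144*z - 64)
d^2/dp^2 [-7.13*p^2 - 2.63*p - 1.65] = -14.2600000000000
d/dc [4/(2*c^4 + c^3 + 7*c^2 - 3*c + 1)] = 4*(-8*c^3 - 3*c^2 - 14*c + 3)/(2*c^4 + c^3 + 7*c^2 - 3*c + 1)^2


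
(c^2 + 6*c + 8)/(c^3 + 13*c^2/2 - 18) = 2*(c + 4)/(2*c^2 + 9*c - 18)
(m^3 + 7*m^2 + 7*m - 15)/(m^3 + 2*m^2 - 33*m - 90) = (m - 1)/(m - 6)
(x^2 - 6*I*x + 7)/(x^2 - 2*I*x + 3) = (x - 7*I)/(x - 3*I)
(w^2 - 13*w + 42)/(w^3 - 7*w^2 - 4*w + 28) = (w - 6)/(w^2 - 4)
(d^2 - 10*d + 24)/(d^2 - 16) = (d - 6)/(d + 4)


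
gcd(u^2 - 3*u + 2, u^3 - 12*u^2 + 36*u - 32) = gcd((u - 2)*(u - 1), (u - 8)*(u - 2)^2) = u - 2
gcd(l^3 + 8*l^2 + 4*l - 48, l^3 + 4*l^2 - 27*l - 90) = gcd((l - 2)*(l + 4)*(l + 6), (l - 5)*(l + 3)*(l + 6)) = l + 6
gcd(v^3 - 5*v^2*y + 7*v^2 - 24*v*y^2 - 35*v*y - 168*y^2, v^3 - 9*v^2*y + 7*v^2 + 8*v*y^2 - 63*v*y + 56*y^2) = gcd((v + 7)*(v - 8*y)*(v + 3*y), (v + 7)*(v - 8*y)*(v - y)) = -v^2 + 8*v*y - 7*v + 56*y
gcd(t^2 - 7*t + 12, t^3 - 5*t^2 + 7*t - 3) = t - 3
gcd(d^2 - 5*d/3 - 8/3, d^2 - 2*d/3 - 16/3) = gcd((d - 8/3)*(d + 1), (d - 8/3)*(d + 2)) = d - 8/3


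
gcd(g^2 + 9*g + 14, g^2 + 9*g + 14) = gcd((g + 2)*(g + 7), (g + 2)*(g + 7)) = g^2 + 9*g + 14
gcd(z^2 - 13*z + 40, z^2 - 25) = z - 5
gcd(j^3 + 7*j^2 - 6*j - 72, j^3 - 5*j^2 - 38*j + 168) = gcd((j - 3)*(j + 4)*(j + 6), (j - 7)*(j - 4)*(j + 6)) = j + 6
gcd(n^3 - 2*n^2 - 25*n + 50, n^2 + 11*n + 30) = n + 5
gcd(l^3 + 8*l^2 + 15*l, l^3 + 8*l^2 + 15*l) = l^3 + 8*l^2 + 15*l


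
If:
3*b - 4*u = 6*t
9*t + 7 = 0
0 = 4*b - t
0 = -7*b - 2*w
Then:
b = -7/36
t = -7/9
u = 49/48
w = 49/72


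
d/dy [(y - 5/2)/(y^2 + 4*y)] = (-y^2 + 5*y + 10)/(y^2*(y^2 + 8*y + 16))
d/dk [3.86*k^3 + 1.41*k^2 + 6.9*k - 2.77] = 11.58*k^2 + 2.82*k + 6.9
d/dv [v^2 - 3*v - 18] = 2*v - 3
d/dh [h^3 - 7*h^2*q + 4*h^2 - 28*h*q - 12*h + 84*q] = 3*h^2 - 14*h*q + 8*h - 28*q - 12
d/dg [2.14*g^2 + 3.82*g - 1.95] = 4.28*g + 3.82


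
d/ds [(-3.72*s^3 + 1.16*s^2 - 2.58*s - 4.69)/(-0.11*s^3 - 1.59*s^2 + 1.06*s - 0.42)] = (6.0424*s^4 - 8.454*s^3 + 0.266899999999998*s^2 - 15.8886*s + 6.055)/(0.0121*s^6 + 0.3498*s^5 + 2.2949*s^4 - 3.2784*s^3 + 2.4592*s^2 - 0.8904*s + 0.1764)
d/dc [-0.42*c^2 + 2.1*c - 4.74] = 2.1 - 0.84*c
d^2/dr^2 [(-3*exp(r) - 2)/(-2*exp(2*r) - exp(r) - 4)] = (12*exp(4*r) + 26*exp(3*r) - 132*exp(2*r) - 74*exp(r) + 40)*exp(r)/(8*exp(6*r) + 12*exp(5*r) + 54*exp(4*r) + 49*exp(3*r) + 108*exp(2*r) + 48*exp(r) + 64)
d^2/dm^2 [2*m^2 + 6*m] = 4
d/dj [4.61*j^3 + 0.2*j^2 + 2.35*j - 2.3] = 13.83*j^2 + 0.4*j + 2.35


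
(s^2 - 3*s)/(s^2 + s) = (s - 3)/(s + 1)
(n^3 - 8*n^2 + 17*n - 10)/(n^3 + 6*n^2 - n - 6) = (n^2 - 7*n + 10)/(n^2 + 7*n + 6)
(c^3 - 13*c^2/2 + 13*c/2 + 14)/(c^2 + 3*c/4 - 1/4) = 2*(2*c^2 - 15*c + 28)/(4*c - 1)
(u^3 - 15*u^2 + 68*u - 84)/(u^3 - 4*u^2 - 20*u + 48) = (u - 7)/(u + 4)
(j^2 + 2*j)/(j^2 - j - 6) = j/(j - 3)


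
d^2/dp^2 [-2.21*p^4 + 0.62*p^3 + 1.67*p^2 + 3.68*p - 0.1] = -26.52*p^2 + 3.72*p + 3.34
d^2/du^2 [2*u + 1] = 0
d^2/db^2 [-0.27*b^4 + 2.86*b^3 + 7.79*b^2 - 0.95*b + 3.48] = -3.24*b^2 + 17.16*b + 15.58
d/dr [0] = 0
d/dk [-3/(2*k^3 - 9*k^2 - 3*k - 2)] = 9*(2*k^2 - 6*k - 1)/(-2*k^3 + 9*k^2 + 3*k + 2)^2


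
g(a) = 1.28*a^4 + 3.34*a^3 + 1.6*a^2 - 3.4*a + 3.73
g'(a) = 5.12*a^3 + 10.02*a^2 + 3.2*a - 3.4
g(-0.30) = 4.81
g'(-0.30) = -3.60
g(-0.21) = 4.49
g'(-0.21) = -3.68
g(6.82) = 3883.61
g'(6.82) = 2108.62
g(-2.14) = 12.45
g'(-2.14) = -14.54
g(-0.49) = 5.46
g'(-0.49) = -3.16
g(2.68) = 136.43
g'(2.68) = 175.70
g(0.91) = 5.36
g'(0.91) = 11.67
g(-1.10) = 6.83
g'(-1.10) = -1.61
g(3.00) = 201.79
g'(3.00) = 234.62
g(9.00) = 10935.67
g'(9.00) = 4569.50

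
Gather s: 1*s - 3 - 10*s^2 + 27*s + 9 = -10*s^2 + 28*s + 6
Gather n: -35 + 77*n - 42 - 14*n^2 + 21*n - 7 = -14*n^2 + 98*n - 84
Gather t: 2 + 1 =3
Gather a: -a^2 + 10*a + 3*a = -a^2 + 13*a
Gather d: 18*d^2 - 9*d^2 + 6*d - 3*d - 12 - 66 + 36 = 9*d^2 + 3*d - 42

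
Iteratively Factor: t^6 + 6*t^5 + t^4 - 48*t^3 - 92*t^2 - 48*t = (t + 2)*(t^5 + 4*t^4 - 7*t^3 - 34*t^2 - 24*t) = (t - 3)*(t + 2)*(t^4 + 7*t^3 + 14*t^2 + 8*t) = (t - 3)*(t + 2)*(t + 4)*(t^3 + 3*t^2 + 2*t) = t*(t - 3)*(t + 2)*(t + 4)*(t^2 + 3*t + 2) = t*(t - 3)*(t + 2)^2*(t + 4)*(t + 1)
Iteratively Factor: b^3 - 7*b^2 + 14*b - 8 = (b - 2)*(b^2 - 5*b + 4) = (b - 4)*(b - 2)*(b - 1)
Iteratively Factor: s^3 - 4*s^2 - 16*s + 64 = (s - 4)*(s^2 - 16) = (s - 4)^2*(s + 4)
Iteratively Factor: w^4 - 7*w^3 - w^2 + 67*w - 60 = (w - 5)*(w^3 - 2*w^2 - 11*w + 12) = (w - 5)*(w - 4)*(w^2 + 2*w - 3) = (w - 5)*(w - 4)*(w + 3)*(w - 1)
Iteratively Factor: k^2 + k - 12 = (k + 4)*(k - 3)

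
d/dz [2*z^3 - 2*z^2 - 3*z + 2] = 6*z^2 - 4*z - 3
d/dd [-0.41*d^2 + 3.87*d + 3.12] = 3.87 - 0.82*d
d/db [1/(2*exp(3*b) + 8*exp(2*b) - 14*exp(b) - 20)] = (-3*exp(2*b) - 8*exp(b) + 7)*exp(b)/(2*(exp(3*b) + 4*exp(2*b) - 7*exp(b) - 10)^2)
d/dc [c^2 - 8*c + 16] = 2*c - 8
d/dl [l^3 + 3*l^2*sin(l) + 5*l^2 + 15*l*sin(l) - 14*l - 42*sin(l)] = 3*l^2*cos(l) + 3*l^2 + 6*l*sin(l) + 15*l*cos(l) + 10*l + 15*sin(l) - 42*cos(l) - 14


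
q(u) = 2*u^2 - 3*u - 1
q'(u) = 4*u - 3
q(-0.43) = 0.66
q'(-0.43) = -4.72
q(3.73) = 15.64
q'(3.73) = 11.92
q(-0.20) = -0.32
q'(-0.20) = -3.80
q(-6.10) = 91.72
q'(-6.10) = -27.40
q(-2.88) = 24.23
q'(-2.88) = -14.52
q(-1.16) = 5.17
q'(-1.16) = -7.64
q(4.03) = 19.39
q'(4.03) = 13.12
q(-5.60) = 78.52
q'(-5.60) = -25.40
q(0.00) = -1.00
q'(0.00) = -3.00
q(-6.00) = 89.00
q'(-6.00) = -27.00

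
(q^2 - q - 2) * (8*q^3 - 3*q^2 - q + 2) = 8*q^5 - 11*q^4 - 14*q^3 + 9*q^2 - 4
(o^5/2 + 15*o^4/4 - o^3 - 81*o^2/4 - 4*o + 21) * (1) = o^5/2 + 15*o^4/4 - o^3 - 81*o^2/4 - 4*o + 21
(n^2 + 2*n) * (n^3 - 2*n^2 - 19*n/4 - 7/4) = n^5 - 35*n^3/4 - 45*n^2/4 - 7*n/2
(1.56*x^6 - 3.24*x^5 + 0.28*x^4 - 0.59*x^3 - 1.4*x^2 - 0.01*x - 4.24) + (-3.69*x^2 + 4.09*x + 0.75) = 1.56*x^6 - 3.24*x^5 + 0.28*x^4 - 0.59*x^3 - 5.09*x^2 + 4.08*x - 3.49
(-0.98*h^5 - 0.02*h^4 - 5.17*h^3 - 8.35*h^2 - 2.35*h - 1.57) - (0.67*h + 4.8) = -0.98*h^5 - 0.02*h^4 - 5.17*h^3 - 8.35*h^2 - 3.02*h - 6.37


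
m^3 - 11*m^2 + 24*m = m*(m - 8)*(m - 3)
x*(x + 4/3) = x^2 + 4*x/3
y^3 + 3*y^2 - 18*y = y*(y - 3)*(y + 6)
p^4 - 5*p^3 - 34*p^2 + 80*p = p*(p - 8)*(p - 2)*(p + 5)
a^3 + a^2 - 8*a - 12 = (a - 3)*(a + 2)^2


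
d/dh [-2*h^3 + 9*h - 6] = 9 - 6*h^2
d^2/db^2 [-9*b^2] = -18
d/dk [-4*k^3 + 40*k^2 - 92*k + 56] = -12*k^2 + 80*k - 92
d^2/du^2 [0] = 0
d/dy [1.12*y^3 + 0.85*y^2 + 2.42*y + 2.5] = 3.36*y^2 + 1.7*y + 2.42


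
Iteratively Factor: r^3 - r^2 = (r)*(r^2 - r) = r^2*(r - 1)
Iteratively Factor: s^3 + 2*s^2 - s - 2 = (s + 1)*(s^2 + s - 2) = (s + 1)*(s + 2)*(s - 1)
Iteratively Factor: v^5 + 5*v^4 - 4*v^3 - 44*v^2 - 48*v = (v + 2)*(v^4 + 3*v^3 - 10*v^2 - 24*v) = (v - 3)*(v + 2)*(v^3 + 6*v^2 + 8*v) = v*(v - 3)*(v + 2)*(v^2 + 6*v + 8) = v*(v - 3)*(v + 2)^2*(v + 4)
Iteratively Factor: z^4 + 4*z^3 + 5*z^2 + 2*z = (z + 1)*(z^3 + 3*z^2 + 2*z) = (z + 1)^2*(z^2 + 2*z) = (z + 1)^2*(z + 2)*(z)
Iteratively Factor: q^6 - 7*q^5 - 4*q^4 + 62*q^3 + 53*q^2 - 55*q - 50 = (q + 1)*(q^5 - 8*q^4 + 4*q^3 + 58*q^2 - 5*q - 50) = (q + 1)*(q + 2)*(q^4 - 10*q^3 + 24*q^2 + 10*q - 25) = (q - 5)*(q + 1)*(q + 2)*(q^3 - 5*q^2 - q + 5) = (q - 5)*(q - 1)*(q + 1)*(q + 2)*(q^2 - 4*q - 5) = (q - 5)*(q - 1)*(q + 1)^2*(q + 2)*(q - 5)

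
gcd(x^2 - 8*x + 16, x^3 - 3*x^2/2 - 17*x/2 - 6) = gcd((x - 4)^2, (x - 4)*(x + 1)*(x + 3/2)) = x - 4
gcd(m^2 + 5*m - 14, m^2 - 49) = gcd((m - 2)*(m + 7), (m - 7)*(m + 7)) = m + 7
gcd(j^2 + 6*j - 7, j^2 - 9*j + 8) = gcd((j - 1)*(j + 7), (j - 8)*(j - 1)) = j - 1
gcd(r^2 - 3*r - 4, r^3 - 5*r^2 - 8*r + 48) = r - 4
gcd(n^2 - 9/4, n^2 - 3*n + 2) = 1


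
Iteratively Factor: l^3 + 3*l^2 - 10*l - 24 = (l - 3)*(l^2 + 6*l + 8) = (l - 3)*(l + 4)*(l + 2)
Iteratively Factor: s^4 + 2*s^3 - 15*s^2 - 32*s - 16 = (s + 1)*(s^3 + s^2 - 16*s - 16) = (s + 1)^2*(s^2 - 16) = (s - 4)*(s + 1)^2*(s + 4)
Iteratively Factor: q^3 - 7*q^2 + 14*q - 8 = (q - 1)*(q^2 - 6*q + 8) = (q - 2)*(q - 1)*(q - 4)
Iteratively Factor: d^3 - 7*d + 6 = (d + 3)*(d^2 - 3*d + 2) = (d - 1)*(d + 3)*(d - 2)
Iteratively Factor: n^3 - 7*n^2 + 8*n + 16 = (n + 1)*(n^2 - 8*n + 16) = (n - 4)*(n + 1)*(n - 4)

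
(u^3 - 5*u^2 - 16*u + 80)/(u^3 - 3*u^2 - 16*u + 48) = (u - 5)/(u - 3)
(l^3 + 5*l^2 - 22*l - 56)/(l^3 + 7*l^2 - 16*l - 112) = (l + 2)/(l + 4)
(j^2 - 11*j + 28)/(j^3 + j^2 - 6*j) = (j^2 - 11*j + 28)/(j*(j^2 + j - 6))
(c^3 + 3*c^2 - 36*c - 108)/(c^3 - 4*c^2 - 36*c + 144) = (c + 3)/(c - 4)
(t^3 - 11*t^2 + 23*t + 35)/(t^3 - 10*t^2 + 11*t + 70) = (t + 1)/(t + 2)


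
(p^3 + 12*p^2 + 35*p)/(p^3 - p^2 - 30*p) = (p + 7)/(p - 6)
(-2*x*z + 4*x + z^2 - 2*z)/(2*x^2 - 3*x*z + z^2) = (2 - z)/(x - z)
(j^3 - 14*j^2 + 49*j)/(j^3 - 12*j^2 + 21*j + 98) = j/(j + 2)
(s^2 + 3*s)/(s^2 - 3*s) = (s + 3)/(s - 3)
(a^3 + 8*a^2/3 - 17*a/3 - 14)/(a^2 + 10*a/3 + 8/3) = (3*a^2 + 2*a - 21)/(3*a + 4)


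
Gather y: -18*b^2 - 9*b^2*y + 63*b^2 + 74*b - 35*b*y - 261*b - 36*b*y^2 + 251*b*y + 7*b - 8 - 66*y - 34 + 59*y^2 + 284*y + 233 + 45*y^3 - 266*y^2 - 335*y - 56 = 45*b^2 - 180*b + 45*y^3 + y^2*(-36*b - 207) + y*(-9*b^2 + 216*b - 117) + 135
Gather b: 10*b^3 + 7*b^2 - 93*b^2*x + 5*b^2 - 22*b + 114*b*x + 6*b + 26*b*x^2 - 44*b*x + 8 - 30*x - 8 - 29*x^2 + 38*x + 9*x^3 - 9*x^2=10*b^3 + b^2*(12 - 93*x) + b*(26*x^2 + 70*x - 16) + 9*x^3 - 38*x^2 + 8*x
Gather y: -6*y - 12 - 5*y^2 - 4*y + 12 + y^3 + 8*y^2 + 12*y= y^3 + 3*y^2 + 2*y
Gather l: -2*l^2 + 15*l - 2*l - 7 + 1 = -2*l^2 + 13*l - 6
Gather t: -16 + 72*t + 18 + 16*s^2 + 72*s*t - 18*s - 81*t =16*s^2 - 18*s + t*(72*s - 9) + 2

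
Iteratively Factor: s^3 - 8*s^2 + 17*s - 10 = (s - 5)*(s^2 - 3*s + 2) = (s - 5)*(s - 1)*(s - 2)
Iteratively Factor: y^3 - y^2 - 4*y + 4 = (y - 1)*(y^2 - 4) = (y - 2)*(y - 1)*(y + 2)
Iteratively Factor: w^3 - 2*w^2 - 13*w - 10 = (w + 1)*(w^2 - 3*w - 10) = (w + 1)*(w + 2)*(w - 5)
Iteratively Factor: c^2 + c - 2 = (c + 2)*(c - 1)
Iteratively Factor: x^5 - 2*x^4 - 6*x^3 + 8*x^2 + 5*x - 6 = (x - 1)*(x^4 - x^3 - 7*x^2 + x + 6) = (x - 1)*(x + 1)*(x^3 - 2*x^2 - 5*x + 6) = (x - 3)*(x - 1)*(x + 1)*(x^2 + x - 2) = (x - 3)*(x - 1)*(x + 1)*(x + 2)*(x - 1)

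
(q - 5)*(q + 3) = q^2 - 2*q - 15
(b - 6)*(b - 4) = b^2 - 10*b + 24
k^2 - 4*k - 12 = (k - 6)*(k + 2)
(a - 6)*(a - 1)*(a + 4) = a^3 - 3*a^2 - 22*a + 24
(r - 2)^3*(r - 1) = r^4 - 7*r^3 + 18*r^2 - 20*r + 8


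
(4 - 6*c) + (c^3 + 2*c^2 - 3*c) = c^3 + 2*c^2 - 9*c + 4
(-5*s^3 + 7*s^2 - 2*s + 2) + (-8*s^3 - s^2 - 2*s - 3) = -13*s^3 + 6*s^2 - 4*s - 1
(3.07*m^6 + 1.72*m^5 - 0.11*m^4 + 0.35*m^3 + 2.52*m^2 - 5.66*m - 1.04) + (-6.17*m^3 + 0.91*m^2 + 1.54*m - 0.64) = 3.07*m^6 + 1.72*m^5 - 0.11*m^4 - 5.82*m^3 + 3.43*m^2 - 4.12*m - 1.68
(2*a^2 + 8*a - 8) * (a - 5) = 2*a^3 - 2*a^2 - 48*a + 40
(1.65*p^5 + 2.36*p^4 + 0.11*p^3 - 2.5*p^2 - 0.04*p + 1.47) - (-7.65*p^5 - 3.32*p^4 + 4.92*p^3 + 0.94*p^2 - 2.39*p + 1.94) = 9.3*p^5 + 5.68*p^4 - 4.81*p^3 - 3.44*p^2 + 2.35*p - 0.47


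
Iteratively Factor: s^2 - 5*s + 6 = (s - 3)*(s - 2)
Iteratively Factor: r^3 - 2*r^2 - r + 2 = (r - 2)*(r^2 - 1) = (r - 2)*(r - 1)*(r + 1)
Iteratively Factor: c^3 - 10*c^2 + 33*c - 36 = (c - 4)*(c^2 - 6*c + 9) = (c - 4)*(c - 3)*(c - 3)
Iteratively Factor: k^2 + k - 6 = (k + 3)*(k - 2)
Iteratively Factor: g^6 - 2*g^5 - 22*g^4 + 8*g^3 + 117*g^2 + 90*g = (g - 3)*(g^5 + g^4 - 19*g^3 - 49*g^2 - 30*g) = g*(g - 3)*(g^4 + g^3 - 19*g^2 - 49*g - 30) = g*(g - 3)*(g + 3)*(g^3 - 2*g^2 - 13*g - 10) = g*(g - 5)*(g - 3)*(g + 3)*(g^2 + 3*g + 2) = g*(g - 5)*(g - 3)*(g + 1)*(g + 3)*(g + 2)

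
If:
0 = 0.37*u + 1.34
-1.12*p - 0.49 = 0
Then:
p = -0.44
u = -3.62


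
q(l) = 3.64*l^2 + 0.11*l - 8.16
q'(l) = 7.28*l + 0.11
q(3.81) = 45.10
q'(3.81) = 27.85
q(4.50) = 66.04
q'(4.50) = 32.87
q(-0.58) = -7.00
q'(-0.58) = -4.11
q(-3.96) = 48.49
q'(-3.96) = -28.72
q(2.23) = 10.19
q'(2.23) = 16.34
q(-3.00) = 24.27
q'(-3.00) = -21.73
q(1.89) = 5.05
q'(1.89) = 13.87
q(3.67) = 41.27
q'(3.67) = 26.83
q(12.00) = 517.32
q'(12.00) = 87.47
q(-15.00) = 809.19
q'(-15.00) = -109.09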